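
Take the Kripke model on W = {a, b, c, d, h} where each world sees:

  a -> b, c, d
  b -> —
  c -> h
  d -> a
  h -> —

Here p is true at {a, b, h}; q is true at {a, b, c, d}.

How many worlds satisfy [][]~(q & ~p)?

4

a: successors {b, c, d}; []~(q & ~p) there: b:T, c:T, d:T. ✓
b: no successors, so [][]~(q & ~p) holds vacuously. ✓
c: successors {h}; []~(q & ~p) there: h:T. ✓
d: successors {a}; []~(q & ~p) there: a:F. ✗
h: no successors, so [][]~(q & ~p) holds vacuously. ✓
Satisfying worlds: {a, b, c, h}.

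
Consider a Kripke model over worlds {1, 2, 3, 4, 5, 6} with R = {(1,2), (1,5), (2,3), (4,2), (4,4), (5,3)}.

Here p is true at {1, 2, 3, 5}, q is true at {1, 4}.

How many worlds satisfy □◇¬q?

4

1: successors {2, 5}; ◇¬q there: 2:T, 5:T. ✓
2: successors {3}; ◇¬q there: 3:F. ✗
3: no successors, so □◇¬q holds vacuously. ✓
4: successors {2, 4}; ◇¬q there: 2:T, 4:T. ✓
5: successors {3}; ◇¬q there: 3:F. ✗
6: no successors, so □◇¬q holds vacuously. ✓
Satisfying worlds: {1, 3, 4, 6}.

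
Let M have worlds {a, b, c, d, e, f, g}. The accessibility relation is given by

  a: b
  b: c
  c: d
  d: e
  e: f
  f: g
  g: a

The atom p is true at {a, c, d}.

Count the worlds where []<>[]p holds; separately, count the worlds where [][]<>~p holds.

3 and 4

For []<>[]p:
a: successors {b}; <>[]p there: b:T. ✓
b: successors {c}; <>[]p there: c:F. ✗
c: successors {d}; <>[]p there: d:F. ✗
d: successors {e}; <>[]p there: e:F. ✗
e: successors {f}; <>[]p there: f:T. ✓
f: successors {g}; <>[]p there: g:F. ✗
g: successors {a}; <>[]p there: a:T. ✓
— 3 worlds.
For [][]<>~p:
a: successors {b}; []<>~p there: b:F. ✗
b: successors {c}; []<>~p there: c:T. ✓
c: successors {d}; []<>~p there: d:T. ✓
d: successors {e}; []<>~p there: e:T. ✓
e: successors {f}; []<>~p there: f:F. ✗
f: successors {g}; []<>~p there: g:T. ✓
g: successors {a}; []<>~p there: a:F. ✗
— 4 worlds.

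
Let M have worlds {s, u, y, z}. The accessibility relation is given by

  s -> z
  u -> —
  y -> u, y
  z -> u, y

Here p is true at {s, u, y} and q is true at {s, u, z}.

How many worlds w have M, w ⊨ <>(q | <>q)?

s: successors {z}; q | <>q there: z:T. ✓
u: no successors, so <>(q | <>q) fails. ✗
y: successors {u, y}; q | <>q there: u:T, y:T. ✓
z: successors {u, y}; q | <>q there: u:T, y:T. ✓
Satisfying worlds: {s, y, z}.

3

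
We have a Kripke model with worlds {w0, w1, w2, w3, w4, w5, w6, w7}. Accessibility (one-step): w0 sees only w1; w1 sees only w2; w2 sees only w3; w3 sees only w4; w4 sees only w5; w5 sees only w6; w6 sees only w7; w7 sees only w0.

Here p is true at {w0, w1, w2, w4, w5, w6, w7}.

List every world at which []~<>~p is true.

{w0, w2, w3, w4, w5, w6, w7}

w0: successors {w1}; ~<>~p there: w1:T. ✓
w1: successors {w2}; ~<>~p there: w2:F. ✗
w2: successors {w3}; ~<>~p there: w3:T. ✓
w3: successors {w4}; ~<>~p there: w4:T. ✓
w4: successors {w5}; ~<>~p there: w5:T. ✓
w5: successors {w6}; ~<>~p there: w6:T. ✓
w6: successors {w7}; ~<>~p there: w7:T. ✓
w7: successors {w0}; ~<>~p there: w0:T. ✓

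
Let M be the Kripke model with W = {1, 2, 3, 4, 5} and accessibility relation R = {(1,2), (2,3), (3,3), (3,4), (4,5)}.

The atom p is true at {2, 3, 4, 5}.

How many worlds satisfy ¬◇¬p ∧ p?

1: ¬◇¬p is T, p is F. ✗
2: ¬◇¬p is T, p is T. ✓
3: ¬◇¬p is T, p is T. ✓
4: ¬◇¬p is T, p is T. ✓
5: ¬◇¬p is T, p is T. ✓
Satisfying worlds: {2, 3, 4, 5}.

4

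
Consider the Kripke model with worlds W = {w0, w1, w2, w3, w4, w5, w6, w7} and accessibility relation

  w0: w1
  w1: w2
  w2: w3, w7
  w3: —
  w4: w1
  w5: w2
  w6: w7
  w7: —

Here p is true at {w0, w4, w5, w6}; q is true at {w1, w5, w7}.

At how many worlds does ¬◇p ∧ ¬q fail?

3

w0: ¬◇p is T, ¬q is T. ✓
w1: ¬◇p is T, ¬q is F. ✗
w2: ¬◇p is T, ¬q is T. ✓
w3: ¬◇p is T, ¬q is T. ✓
w4: ¬◇p is T, ¬q is T. ✓
w5: ¬◇p is T, ¬q is F. ✗
w6: ¬◇p is T, ¬q is T. ✓
w7: ¬◇p is T, ¬q is F. ✗
Satisfying worlds: {w0, w2, w3, w4, w6}.
So ¬◇p ∧ ¬q fails at the other 3 worlds.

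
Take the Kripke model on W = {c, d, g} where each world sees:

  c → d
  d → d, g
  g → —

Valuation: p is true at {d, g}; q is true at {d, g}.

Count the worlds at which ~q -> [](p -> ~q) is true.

c: ~q is T, [](p -> ~q) is F. ✗
d: ~q is F, [](p -> ~q) is F. ✓
g: ~q is F, [](p -> ~q) is T. ✓
Satisfying worlds: {d, g}.

2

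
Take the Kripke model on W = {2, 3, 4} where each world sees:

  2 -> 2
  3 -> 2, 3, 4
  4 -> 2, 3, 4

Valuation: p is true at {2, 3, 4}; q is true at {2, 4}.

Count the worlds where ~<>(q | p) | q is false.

1

2: ~<>(q | p) is F, q is T. ✓
3: ~<>(q | p) is F, q is F. ✗
4: ~<>(q | p) is F, q is T. ✓
Satisfying worlds: {2, 4}.
So ~<>(q | p) | q fails at the other 1 world.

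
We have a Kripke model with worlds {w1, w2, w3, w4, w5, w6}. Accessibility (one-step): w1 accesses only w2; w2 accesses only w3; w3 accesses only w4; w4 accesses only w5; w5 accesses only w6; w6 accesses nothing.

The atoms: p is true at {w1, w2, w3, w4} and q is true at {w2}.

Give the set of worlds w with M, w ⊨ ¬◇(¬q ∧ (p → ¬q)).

w1: ◇(¬q ∧ (p → ¬q)) is F. ✓
w2: ◇(¬q ∧ (p → ¬q)) is T. ✗
w3: ◇(¬q ∧ (p → ¬q)) is T. ✗
w4: ◇(¬q ∧ (p → ¬q)) is T. ✗
w5: ◇(¬q ∧ (p → ¬q)) is T. ✗
w6: ◇(¬q ∧ (p → ¬q)) is F. ✓

{w1, w6}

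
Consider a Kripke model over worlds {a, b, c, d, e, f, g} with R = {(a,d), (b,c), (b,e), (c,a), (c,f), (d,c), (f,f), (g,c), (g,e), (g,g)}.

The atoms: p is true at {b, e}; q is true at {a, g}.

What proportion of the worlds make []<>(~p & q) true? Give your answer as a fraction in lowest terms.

2/7

a: successors {d}; <>(~p & q) there: d:F. ✗
b: successors {c, e}; <>(~p & q) there: c:T, e:F. ✗
c: successors {a, f}; <>(~p & q) there: a:F, f:F. ✗
d: successors {c}; <>(~p & q) there: c:T. ✓
e: no successors, so []<>(~p & q) holds vacuously. ✓
f: successors {f}; <>(~p & q) there: f:F. ✗
g: successors {c, e, g}; <>(~p & q) there: c:T, e:F, g:T. ✗
That's 2 of 7 worlds, so 2/7.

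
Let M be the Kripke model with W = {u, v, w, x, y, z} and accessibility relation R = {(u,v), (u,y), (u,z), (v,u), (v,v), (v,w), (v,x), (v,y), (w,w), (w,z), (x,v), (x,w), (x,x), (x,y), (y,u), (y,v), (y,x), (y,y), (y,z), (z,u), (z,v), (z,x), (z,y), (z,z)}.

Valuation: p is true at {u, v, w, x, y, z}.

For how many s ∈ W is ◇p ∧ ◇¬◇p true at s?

0

u: ◇p is T, ◇¬◇p is F. ✗
v: ◇p is T, ◇¬◇p is F. ✗
w: ◇p is T, ◇¬◇p is F. ✗
x: ◇p is T, ◇¬◇p is F. ✗
y: ◇p is T, ◇¬◇p is F. ✗
z: ◇p is T, ◇¬◇p is F. ✗
Satisfying worlds: ∅.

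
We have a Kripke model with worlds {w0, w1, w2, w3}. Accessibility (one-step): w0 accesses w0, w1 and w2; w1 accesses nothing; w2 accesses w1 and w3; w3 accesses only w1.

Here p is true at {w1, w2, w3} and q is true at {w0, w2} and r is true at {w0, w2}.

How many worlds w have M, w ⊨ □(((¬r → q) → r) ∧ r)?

1

w0: successors {w0, w1, w2}; ((¬r → q) → r) ∧ r there: w0:T, w1:F, w2:T. ✗
w1: no successors, so □(((¬r → q) → r) ∧ r) holds vacuously. ✓
w2: successors {w1, w3}; ((¬r → q) → r) ∧ r there: w1:F, w3:F. ✗
w3: successors {w1}; ((¬r → q) → r) ∧ r there: w1:F. ✗
Satisfying worlds: {w1}.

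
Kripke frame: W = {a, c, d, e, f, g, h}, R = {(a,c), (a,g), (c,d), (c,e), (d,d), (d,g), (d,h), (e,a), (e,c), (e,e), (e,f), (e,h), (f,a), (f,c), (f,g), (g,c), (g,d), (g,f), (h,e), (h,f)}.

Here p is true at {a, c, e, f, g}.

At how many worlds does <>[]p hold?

5

a: successors {c, g}; []p there: c:F, g:F. ✗
c: successors {d, e}; []p there: d:F, e:F. ✗
d: successors {d, g, h}; []p there: d:F, g:F, h:T. ✓
e: successors {a, c, e, f, h}; []p there: a:T, c:F, e:F, f:T, h:T. ✓
f: successors {a, c, g}; []p there: a:T, c:F, g:F. ✓
g: successors {c, d, f}; []p there: c:F, d:F, f:T. ✓
h: successors {e, f}; []p there: e:F, f:T. ✓
Satisfying worlds: {d, e, f, g, h}.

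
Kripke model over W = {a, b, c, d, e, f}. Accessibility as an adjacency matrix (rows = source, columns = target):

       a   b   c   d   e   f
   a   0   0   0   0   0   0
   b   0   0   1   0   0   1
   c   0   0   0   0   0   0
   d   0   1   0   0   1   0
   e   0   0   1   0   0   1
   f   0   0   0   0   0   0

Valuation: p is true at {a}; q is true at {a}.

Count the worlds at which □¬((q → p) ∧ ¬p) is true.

3

a: no successors, so □¬((q → p) ∧ ¬p) holds vacuously. ✓
b: successors {c, f}; ¬((q → p) ∧ ¬p) there: c:F, f:F. ✗
c: no successors, so □¬((q → p) ∧ ¬p) holds vacuously. ✓
d: successors {b, e}; ¬((q → p) ∧ ¬p) there: b:F, e:F. ✗
e: successors {c, f}; ¬((q → p) ∧ ¬p) there: c:F, f:F. ✗
f: no successors, so □¬((q → p) ∧ ¬p) holds vacuously. ✓
Satisfying worlds: {a, c, f}.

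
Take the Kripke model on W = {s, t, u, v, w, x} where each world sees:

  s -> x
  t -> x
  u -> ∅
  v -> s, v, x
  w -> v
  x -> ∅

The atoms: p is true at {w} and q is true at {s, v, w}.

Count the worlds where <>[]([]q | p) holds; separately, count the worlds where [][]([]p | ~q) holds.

3 and 4

For <>[]([]q | p):
s: successors {x}; []([]q | p) there: x:T. ✓
t: successors {x}; []([]q | p) there: x:T. ✓
u: no successors, so <>[]([]q | p) fails. ✗
v: successors {s, v, x}; []([]q | p) there: s:T, v:F, x:T. ✓
w: successors {v}; []([]q | p) there: v:F. ✗
x: no successors, so <>[]([]q | p) fails. ✗
— 3 worlds.
For [][]([]p | ~q):
s: successors {x}; []([]p | ~q) there: x:T. ✓
t: successors {x}; []([]p | ~q) there: x:T. ✓
u: no successors, so [][]([]p | ~q) holds vacuously. ✓
v: successors {s, v, x}; []([]p | ~q) there: s:T, v:F, x:T. ✗
w: successors {v}; []([]p | ~q) there: v:F. ✗
x: no successors, so [][]([]p | ~q) holds vacuously. ✓
— 4 worlds.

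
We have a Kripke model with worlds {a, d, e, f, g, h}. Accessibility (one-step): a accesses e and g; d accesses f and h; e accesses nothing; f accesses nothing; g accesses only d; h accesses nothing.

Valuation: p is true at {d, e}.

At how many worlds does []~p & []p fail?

3

a: []~p is F, []p is F. ✗
d: []~p is T, []p is F. ✗
e: []~p is T, []p is T. ✓
f: []~p is T, []p is T. ✓
g: []~p is F, []p is T. ✗
h: []~p is T, []p is T. ✓
Satisfying worlds: {e, f, h}.
So []~p & []p fails at the other 3 worlds.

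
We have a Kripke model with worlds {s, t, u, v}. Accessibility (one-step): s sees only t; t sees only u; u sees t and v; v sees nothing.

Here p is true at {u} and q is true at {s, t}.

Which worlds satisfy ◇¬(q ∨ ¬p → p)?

{s, u}

s: successors {t}; ¬(q ∨ ¬p → p) there: t:T. ✓
t: successors {u}; ¬(q ∨ ¬p → p) there: u:F. ✗
u: successors {t, v}; ¬(q ∨ ¬p → p) there: t:T, v:T. ✓
v: no successors, so ◇¬(q ∨ ¬p → p) fails. ✗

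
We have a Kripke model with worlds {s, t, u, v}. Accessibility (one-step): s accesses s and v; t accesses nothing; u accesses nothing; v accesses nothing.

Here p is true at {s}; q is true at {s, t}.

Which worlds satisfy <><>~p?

s: successors {s, v}; <>~p there: s:T, v:F. ✓
t: no successors, so <><>~p fails. ✗
u: no successors, so <><>~p fails. ✗
v: no successors, so <><>~p fails. ✗

{s}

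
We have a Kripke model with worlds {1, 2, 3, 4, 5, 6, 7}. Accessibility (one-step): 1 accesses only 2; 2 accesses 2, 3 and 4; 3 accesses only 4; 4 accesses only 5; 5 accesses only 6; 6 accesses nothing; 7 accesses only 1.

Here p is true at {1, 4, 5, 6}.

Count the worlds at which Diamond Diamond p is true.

1: successors {2}; Diamond p there: 2:T. ✓
2: successors {2, 3, 4}; Diamond p there: 2:T, 3:T, 4:T. ✓
3: successors {4}; Diamond p there: 4:T. ✓
4: successors {5}; Diamond p there: 5:T. ✓
5: successors {6}; Diamond p there: 6:F. ✗
6: no successors, so Diamond Diamond p fails. ✗
7: successors {1}; Diamond p there: 1:F. ✗
Satisfying worlds: {1, 2, 3, 4}.

4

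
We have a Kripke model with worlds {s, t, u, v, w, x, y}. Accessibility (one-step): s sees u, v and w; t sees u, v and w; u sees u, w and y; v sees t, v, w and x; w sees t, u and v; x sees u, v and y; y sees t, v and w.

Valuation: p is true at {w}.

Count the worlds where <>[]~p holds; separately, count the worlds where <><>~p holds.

5 and 7

For <>[]~p:
s: successors {u, v, w}; []~p there: u:F, v:F, w:T. ✓
t: successors {u, v, w}; []~p there: u:F, v:F, w:T. ✓
u: successors {u, w, y}; []~p there: u:F, w:T, y:F. ✓
v: successors {t, v, w, x}; []~p there: t:F, v:F, w:T, x:T. ✓
w: successors {t, u, v}; []~p there: t:F, u:F, v:F. ✗
x: successors {u, v, y}; []~p there: u:F, v:F, y:F. ✗
y: successors {t, v, w}; []~p there: t:F, v:F, w:T. ✓
— 5 worlds.
For <><>~p:
s: successors {u, v, w}; <>~p there: u:T, v:T, w:T. ✓
t: successors {u, v, w}; <>~p there: u:T, v:T, w:T. ✓
u: successors {u, w, y}; <>~p there: u:T, w:T, y:T. ✓
v: successors {t, v, w, x}; <>~p there: t:T, v:T, w:T, x:T. ✓
w: successors {t, u, v}; <>~p there: t:T, u:T, v:T. ✓
x: successors {u, v, y}; <>~p there: u:T, v:T, y:T. ✓
y: successors {t, v, w}; <>~p there: t:T, v:T, w:T. ✓
— 7 worlds.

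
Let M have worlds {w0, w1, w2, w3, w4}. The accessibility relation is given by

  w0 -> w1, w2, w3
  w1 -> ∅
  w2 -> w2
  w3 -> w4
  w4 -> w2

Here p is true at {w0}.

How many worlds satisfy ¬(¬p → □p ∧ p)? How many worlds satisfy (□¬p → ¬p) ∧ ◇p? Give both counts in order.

4 and 0

For ¬(¬p → □p ∧ p):
w0: ¬p → □p ∧ p is T. ✗
w1: ¬p → □p ∧ p is F. ✓
w2: ¬p → □p ∧ p is F. ✓
w3: ¬p → □p ∧ p is F. ✓
w4: ¬p → □p ∧ p is F. ✓
— 4 worlds.
For (□¬p → ¬p) ∧ ◇p:
w0: □¬p → ¬p is F, ◇p is F. ✗
w1: □¬p → ¬p is T, ◇p is F. ✗
w2: □¬p → ¬p is T, ◇p is F. ✗
w3: □¬p → ¬p is T, ◇p is F. ✗
w4: □¬p → ¬p is T, ◇p is F. ✗
— 0 worlds.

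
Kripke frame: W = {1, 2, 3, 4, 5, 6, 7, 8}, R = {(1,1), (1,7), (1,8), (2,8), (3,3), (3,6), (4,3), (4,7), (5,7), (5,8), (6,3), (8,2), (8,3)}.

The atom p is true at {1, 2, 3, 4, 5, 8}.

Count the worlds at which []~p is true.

1

1: successors {1, 7, 8}; ~p there: 1:F, 7:T, 8:F. ✗
2: successors {8}; ~p there: 8:F. ✗
3: successors {3, 6}; ~p there: 3:F, 6:T. ✗
4: successors {3, 7}; ~p there: 3:F, 7:T. ✗
5: successors {7, 8}; ~p there: 7:T, 8:F. ✗
6: successors {3}; ~p there: 3:F. ✗
7: no successors, so []~p holds vacuously. ✓
8: successors {2, 3}; ~p there: 2:F, 3:F. ✗
Satisfying worlds: {7}.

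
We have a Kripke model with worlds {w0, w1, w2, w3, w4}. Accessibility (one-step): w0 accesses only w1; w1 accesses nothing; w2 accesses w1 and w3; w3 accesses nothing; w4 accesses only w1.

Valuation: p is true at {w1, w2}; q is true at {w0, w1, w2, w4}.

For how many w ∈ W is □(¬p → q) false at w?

w0: successors {w1}; ¬p → q there: w1:T. ✓
w1: no successors, so □(¬p → q) holds vacuously. ✓
w2: successors {w1, w3}; ¬p → q there: w1:T, w3:F. ✗
w3: no successors, so □(¬p → q) holds vacuously. ✓
w4: successors {w1}; ¬p → q there: w1:T. ✓
Satisfying worlds: {w0, w1, w3, w4}.
So □(¬p → q) fails at the other 1 world.

1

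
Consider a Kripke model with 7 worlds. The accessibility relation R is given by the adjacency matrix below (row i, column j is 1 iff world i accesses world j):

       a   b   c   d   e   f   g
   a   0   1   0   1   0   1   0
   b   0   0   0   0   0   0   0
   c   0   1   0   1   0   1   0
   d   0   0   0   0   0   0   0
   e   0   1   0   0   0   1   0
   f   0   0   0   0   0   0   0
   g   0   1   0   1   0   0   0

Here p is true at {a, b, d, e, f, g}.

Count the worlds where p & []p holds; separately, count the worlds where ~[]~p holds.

6 and 4

For p & []p:
a: p is T, []p is T. ✓
b: p is T, []p is T. ✓
c: p is F, []p is T. ✗
d: p is T, []p is T. ✓
e: p is T, []p is T. ✓
f: p is T, []p is T. ✓
g: p is T, []p is T. ✓
— 6 worlds.
For ~[]~p:
a: []~p is F. ✓
b: []~p is T. ✗
c: []~p is F. ✓
d: []~p is T. ✗
e: []~p is F. ✓
f: []~p is T. ✗
g: []~p is F. ✓
— 4 worlds.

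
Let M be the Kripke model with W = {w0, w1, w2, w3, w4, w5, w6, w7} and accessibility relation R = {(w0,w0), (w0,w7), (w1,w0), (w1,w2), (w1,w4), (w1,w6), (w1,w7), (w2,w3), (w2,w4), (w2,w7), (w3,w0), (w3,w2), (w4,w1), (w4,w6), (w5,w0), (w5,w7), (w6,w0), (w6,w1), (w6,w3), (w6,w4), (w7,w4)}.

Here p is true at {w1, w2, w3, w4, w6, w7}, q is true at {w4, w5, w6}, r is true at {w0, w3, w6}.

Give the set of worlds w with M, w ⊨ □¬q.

w0: successors {w0, w7}; ¬q there: w0:T, w7:T. ✓
w1: successors {w0, w2, w4, w6, w7}; ¬q there: w0:T, w2:T, w4:F, w6:F, w7:T. ✗
w2: successors {w3, w4, w7}; ¬q there: w3:T, w4:F, w7:T. ✗
w3: successors {w0, w2}; ¬q there: w0:T, w2:T. ✓
w4: successors {w1, w6}; ¬q there: w1:T, w6:F. ✗
w5: successors {w0, w7}; ¬q there: w0:T, w7:T. ✓
w6: successors {w0, w1, w3, w4}; ¬q there: w0:T, w1:T, w3:T, w4:F. ✗
w7: successors {w4}; ¬q there: w4:F. ✗

{w0, w3, w5}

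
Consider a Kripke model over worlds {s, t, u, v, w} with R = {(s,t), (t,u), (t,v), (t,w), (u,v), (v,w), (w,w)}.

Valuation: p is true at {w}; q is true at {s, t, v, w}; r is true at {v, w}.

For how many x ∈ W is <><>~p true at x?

2

s: successors {t}; <>~p there: t:T. ✓
t: successors {u, v, w}; <>~p there: u:T, v:F, w:F. ✓
u: successors {v}; <>~p there: v:F. ✗
v: successors {w}; <>~p there: w:F. ✗
w: successors {w}; <>~p there: w:F. ✗
Satisfying worlds: {s, t}.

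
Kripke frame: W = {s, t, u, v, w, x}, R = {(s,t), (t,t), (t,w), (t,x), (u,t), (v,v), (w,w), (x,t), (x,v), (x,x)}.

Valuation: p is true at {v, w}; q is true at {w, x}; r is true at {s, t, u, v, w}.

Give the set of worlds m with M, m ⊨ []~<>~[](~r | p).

{v, w}

s: successors {t}; ~<>~[](~r | p) there: t:F. ✗
t: successors {t, w, x}; ~<>~[](~r | p) there: t:F, w:T, x:F. ✗
u: successors {t}; ~<>~[](~r | p) there: t:F. ✗
v: successors {v}; ~<>~[](~r | p) there: v:T. ✓
w: successors {w}; ~<>~[](~r | p) there: w:T. ✓
x: successors {t, v, x}; ~<>~[](~r | p) there: t:F, v:T, x:F. ✗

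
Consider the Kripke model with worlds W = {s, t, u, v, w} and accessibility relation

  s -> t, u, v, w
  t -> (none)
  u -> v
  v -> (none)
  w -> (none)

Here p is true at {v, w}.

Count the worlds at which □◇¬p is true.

3

s: successors {t, u, v, w}; ◇¬p there: t:F, u:F, v:F, w:F. ✗
t: no successors, so □◇¬p holds vacuously. ✓
u: successors {v}; ◇¬p there: v:F. ✗
v: no successors, so □◇¬p holds vacuously. ✓
w: no successors, so □◇¬p holds vacuously. ✓
Satisfying worlds: {t, v, w}.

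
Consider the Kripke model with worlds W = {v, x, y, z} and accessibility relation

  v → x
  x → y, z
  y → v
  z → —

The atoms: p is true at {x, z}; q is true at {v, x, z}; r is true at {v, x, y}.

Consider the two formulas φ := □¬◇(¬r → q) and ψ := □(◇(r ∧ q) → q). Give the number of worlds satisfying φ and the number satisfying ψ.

For □¬◇(¬r → q):
v: successors {x}; ¬◇(¬r → q) there: x:F. ✗
x: successors {y, z}; ¬◇(¬r → q) there: y:F, z:T. ✗
y: successors {v}; ¬◇(¬r → q) there: v:F. ✗
z: no successors, so □¬◇(¬r → q) holds vacuously. ✓
— 1 world.
For □(◇(r ∧ q) → q):
v: successors {x}; ◇(r ∧ q) → q there: x:T. ✓
x: successors {y, z}; ◇(r ∧ q) → q there: y:F, z:T. ✗
y: successors {v}; ◇(r ∧ q) → q there: v:T. ✓
z: no successors, so □(◇(r ∧ q) → q) holds vacuously. ✓
— 3 worlds.

1 and 3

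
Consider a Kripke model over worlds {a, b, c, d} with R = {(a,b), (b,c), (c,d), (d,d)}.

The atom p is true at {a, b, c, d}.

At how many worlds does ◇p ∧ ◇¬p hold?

a: ◇p is T, ◇¬p is F. ✗
b: ◇p is T, ◇¬p is F. ✗
c: ◇p is T, ◇¬p is F. ✗
d: ◇p is T, ◇¬p is F. ✗
Satisfying worlds: ∅.

0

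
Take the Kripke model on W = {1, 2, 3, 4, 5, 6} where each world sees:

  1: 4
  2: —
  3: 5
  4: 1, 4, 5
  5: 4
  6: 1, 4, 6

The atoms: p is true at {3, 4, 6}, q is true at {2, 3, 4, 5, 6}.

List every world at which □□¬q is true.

1: successors {4}; □¬q there: 4:F. ✗
2: no successors, so □□¬q holds vacuously. ✓
3: successors {5}; □¬q there: 5:F. ✗
4: successors {1, 4, 5}; □¬q there: 1:F, 4:F, 5:F. ✗
5: successors {4}; □¬q there: 4:F. ✗
6: successors {1, 4, 6}; □¬q there: 1:F, 4:F, 6:F. ✗

{2}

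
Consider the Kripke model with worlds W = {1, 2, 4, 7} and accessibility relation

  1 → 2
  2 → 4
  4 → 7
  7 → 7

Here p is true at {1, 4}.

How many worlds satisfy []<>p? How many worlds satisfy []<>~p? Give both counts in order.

1 and 3

For []<>p:
1: successors {2}; <>p there: 2:T. ✓
2: successors {4}; <>p there: 4:F. ✗
4: successors {7}; <>p there: 7:F. ✗
7: successors {7}; <>p there: 7:F. ✗
— 1 world.
For []<>~p:
1: successors {2}; <>~p there: 2:F. ✗
2: successors {4}; <>~p there: 4:T. ✓
4: successors {7}; <>~p there: 7:T. ✓
7: successors {7}; <>~p there: 7:T. ✓
— 3 worlds.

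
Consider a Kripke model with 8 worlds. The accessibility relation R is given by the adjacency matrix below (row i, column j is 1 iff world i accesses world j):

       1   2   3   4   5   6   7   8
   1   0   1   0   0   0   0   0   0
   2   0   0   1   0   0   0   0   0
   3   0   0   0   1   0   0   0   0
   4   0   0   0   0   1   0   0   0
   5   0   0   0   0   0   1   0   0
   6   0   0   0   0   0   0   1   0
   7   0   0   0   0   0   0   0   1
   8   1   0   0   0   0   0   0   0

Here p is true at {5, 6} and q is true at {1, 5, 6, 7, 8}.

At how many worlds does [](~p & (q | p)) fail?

5

1: successors {2}; ~p & (q | p) there: 2:F. ✗
2: successors {3}; ~p & (q | p) there: 3:F. ✗
3: successors {4}; ~p & (q | p) there: 4:F. ✗
4: successors {5}; ~p & (q | p) there: 5:F. ✗
5: successors {6}; ~p & (q | p) there: 6:F. ✗
6: successors {7}; ~p & (q | p) there: 7:T. ✓
7: successors {8}; ~p & (q | p) there: 8:T. ✓
8: successors {1}; ~p & (q | p) there: 1:T. ✓
Satisfying worlds: {6, 7, 8}.
So [](~p & (q | p)) fails at the other 5 worlds.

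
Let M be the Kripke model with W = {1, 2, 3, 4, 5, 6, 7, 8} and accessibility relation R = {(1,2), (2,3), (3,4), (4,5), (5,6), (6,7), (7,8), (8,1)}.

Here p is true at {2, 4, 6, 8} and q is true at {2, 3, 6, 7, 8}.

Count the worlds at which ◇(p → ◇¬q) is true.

6

1: successors {2}; p → ◇¬q there: 2:F. ✗
2: successors {3}; p → ◇¬q there: 3:T. ✓
3: successors {4}; p → ◇¬q there: 4:T. ✓
4: successors {5}; p → ◇¬q there: 5:T. ✓
5: successors {6}; p → ◇¬q there: 6:F. ✗
6: successors {7}; p → ◇¬q there: 7:T. ✓
7: successors {8}; p → ◇¬q there: 8:T. ✓
8: successors {1}; p → ◇¬q there: 1:T. ✓
Satisfying worlds: {2, 3, 4, 6, 7, 8}.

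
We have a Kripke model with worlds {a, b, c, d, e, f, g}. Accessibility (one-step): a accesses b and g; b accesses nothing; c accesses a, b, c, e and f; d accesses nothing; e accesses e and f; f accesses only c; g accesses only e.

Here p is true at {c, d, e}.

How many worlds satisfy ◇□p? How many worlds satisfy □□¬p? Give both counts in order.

For ◇□p:
a: successors {b, g}; □p there: b:T, g:T. ✓
b: no successors, so ◇□p fails. ✗
c: successors {a, b, c, e, f}; □p there: a:F, b:T, c:F, e:F, f:T. ✓
d: no successors, so ◇□p fails. ✗
e: successors {e, f}; □p there: e:F, f:T. ✓
f: successors {c}; □p there: c:F. ✗
g: successors {e}; □p there: e:F. ✗
— 3 worlds.
For □□¬p:
a: successors {b, g}; □¬p there: b:T, g:F. ✗
b: no successors, so □□¬p holds vacuously. ✓
c: successors {a, b, c, e, f}; □¬p there: a:T, b:T, c:F, e:F, f:F. ✗
d: no successors, so □□¬p holds vacuously. ✓
e: successors {e, f}; □¬p there: e:F, f:F. ✗
f: successors {c}; □¬p there: c:F. ✗
g: successors {e}; □¬p there: e:F. ✗
— 2 worlds.

3 and 2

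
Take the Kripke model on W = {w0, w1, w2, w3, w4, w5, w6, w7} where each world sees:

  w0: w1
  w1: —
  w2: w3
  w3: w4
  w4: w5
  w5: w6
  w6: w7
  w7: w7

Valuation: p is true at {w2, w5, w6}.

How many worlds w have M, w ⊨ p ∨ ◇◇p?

5

w0: p is F, ◇◇p is F. ✗
w1: p is F, ◇◇p is F. ✗
w2: p is T, ◇◇p is F. ✓
w3: p is F, ◇◇p is T. ✓
w4: p is F, ◇◇p is T. ✓
w5: p is T, ◇◇p is F. ✓
w6: p is T, ◇◇p is F. ✓
w7: p is F, ◇◇p is F. ✗
Satisfying worlds: {w2, w3, w4, w5, w6}.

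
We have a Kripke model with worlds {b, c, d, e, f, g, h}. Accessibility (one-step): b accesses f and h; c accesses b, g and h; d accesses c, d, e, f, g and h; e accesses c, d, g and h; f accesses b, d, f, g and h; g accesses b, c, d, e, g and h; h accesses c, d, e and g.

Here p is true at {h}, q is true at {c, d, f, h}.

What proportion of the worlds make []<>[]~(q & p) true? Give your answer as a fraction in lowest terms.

b: successors {f, h}; <>[]~(q & p) there: f:T, h:F. ✗
c: successors {b, g, h}; <>[]~(q & p) there: b:T, g:T, h:F. ✗
d: successors {c, d, e, f, g, h}; <>[]~(q & p) there: c:T, d:T, e:T, f:T, g:T, h:F. ✗
e: successors {c, d, g, h}; <>[]~(q & p) there: c:T, d:T, g:T, h:F. ✗
f: successors {b, d, f, g, h}; <>[]~(q & p) there: b:T, d:T, f:T, g:T, h:F. ✗
g: successors {b, c, d, e, g, h}; <>[]~(q & p) there: b:T, c:T, d:T, e:T, g:T, h:F. ✗
h: successors {c, d, e, g}; <>[]~(q & p) there: c:T, d:T, e:T, g:T. ✓
That's 1 of 7 worlds, so 1/7.

1/7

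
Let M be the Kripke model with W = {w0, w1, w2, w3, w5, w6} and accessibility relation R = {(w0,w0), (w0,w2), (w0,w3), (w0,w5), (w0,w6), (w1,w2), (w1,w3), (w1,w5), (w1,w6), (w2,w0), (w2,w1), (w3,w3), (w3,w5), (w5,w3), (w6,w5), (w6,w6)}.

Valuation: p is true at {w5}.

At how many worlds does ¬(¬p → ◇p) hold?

1

w0: ¬p → ◇p is T. ✗
w1: ¬p → ◇p is T. ✗
w2: ¬p → ◇p is F. ✓
w3: ¬p → ◇p is T. ✗
w5: ¬p → ◇p is T. ✗
w6: ¬p → ◇p is T. ✗
Satisfying worlds: {w2}.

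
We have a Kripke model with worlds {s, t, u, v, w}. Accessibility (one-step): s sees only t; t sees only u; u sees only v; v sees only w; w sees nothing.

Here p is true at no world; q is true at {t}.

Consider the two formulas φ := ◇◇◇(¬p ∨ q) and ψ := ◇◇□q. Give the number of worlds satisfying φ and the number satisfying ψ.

For ◇◇◇(¬p ∨ q):
s: successors {t}; ◇◇(¬p ∨ q) there: t:T. ✓
t: successors {u}; ◇◇(¬p ∨ q) there: u:T. ✓
u: successors {v}; ◇◇(¬p ∨ q) there: v:F. ✗
v: successors {w}; ◇◇(¬p ∨ q) there: w:F. ✗
w: no successors, so ◇◇◇(¬p ∨ q) fails. ✗
— 2 worlds.
For ◇◇□q:
s: successors {t}; ◇□q there: t:F. ✗
t: successors {u}; ◇□q there: u:F. ✗
u: successors {v}; ◇□q there: v:T. ✓
v: successors {w}; ◇□q there: w:F. ✗
w: no successors, so ◇◇□q fails. ✗
— 1 world.

2 and 1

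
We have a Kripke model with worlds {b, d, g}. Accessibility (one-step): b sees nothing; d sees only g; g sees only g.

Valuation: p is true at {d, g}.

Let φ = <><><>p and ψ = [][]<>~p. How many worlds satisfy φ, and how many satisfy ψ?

2 and 1

For <><><>p:
b: no successors, so <><><>p fails. ✗
d: successors {g}; <><>p there: g:T. ✓
g: successors {g}; <><>p there: g:T. ✓
— 2 worlds.
For [][]<>~p:
b: no successors, so [][]<>~p holds vacuously. ✓
d: successors {g}; []<>~p there: g:F. ✗
g: successors {g}; []<>~p there: g:F. ✗
— 1 world.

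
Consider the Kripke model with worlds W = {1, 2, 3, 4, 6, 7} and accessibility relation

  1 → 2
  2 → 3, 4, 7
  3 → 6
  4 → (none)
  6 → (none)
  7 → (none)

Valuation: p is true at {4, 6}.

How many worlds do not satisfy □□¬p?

1: successors {2}; □¬p there: 2:F. ✗
2: successors {3, 4, 7}; □¬p there: 3:F, 4:T, 7:T. ✗
3: successors {6}; □¬p there: 6:T. ✓
4: no successors, so □□¬p holds vacuously. ✓
6: no successors, so □□¬p holds vacuously. ✓
7: no successors, so □□¬p holds vacuously. ✓
Satisfying worlds: {3, 4, 6, 7}.
So □□¬p fails at the other 2 worlds.

2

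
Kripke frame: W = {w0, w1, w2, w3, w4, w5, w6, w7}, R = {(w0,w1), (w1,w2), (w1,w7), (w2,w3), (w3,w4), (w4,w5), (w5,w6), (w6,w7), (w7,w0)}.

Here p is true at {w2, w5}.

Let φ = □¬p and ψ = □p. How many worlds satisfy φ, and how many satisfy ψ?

6 and 1

For □¬p:
w0: successors {w1}; ¬p there: w1:T. ✓
w1: successors {w2, w7}; ¬p there: w2:F, w7:T. ✗
w2: successors {w3}; ¬p there: w3:T. ✓
w3: successors {w4}; ¬p there: w4:T. ✓
w4: successors {w5}; ¬p there: w5:F. ✗
w5: successors {w6}; ¬p there: w6:T. ✓
w6: successors {w7}; ¬p there: w7:T. ✓
w7: successors {w0}; ¬p there: w0:T. ✓
— 6 worlds.
For □p:
w0: successors {w1}; p there: w1:F. ✗
w1: successors {w2, w7}; p there: w2:T, w7:F. ✗
w2: successors {w3}; p there: w3:F. ✗
w3: successors {w4}; p there: w4:F. ✗
w4: successors {w5}; p there: w5:T. ✓
w5: successors {w6}; p there: w6:F. ✗
w6: successors {w7}; p there: w7:F. ✗
w7: successors {w0}; p there: w0:F. ✗
— 1 world.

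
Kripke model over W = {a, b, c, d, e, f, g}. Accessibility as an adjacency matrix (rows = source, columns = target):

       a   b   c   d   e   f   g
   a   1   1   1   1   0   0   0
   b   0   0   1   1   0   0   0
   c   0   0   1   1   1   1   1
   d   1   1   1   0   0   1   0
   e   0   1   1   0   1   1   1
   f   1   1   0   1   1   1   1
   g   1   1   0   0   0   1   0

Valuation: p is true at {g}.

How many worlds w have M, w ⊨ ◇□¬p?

a: successors {a, b, c, d}; □¬p there: a:T, b:T, c:F, d:T. ✓
b: successors {c, d}; □¬p there: c:F, d:T. ✓
c: successors {c, d, e, f, g}; □¬p there: c:F, d:T, e:F, f:F, g:T. ✓
d: successors {a, b, c, f}; □¬p there: a:T, b:T, c:F, f:F. ✓
e: successors {b, c, e, f, g}; □¬p there: b:T, c:F, e:F, f:F, g:T. ✓
f: successors {a, b, d, e, f, g}; □¬p there: a:T, b:T, d:T, e:F, f:F, g:T. ✓
g: successors {a, b, f}; □¬p there: a:T, b:T, f:F. ✓
Satisfying worlds: {a, b, c, d, e, f, g}.

7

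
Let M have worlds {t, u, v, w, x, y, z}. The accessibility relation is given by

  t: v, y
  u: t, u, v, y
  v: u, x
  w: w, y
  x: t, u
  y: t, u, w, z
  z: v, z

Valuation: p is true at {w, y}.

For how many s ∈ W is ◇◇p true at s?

t: successors {v, y}; ◇p there: v:F, y:T. ✓
u: successors {t, u, v, y}; ◇p there: t:T, u:T, v:F, y:T. ✓
v: successors {u, x}; ◇p there: u:T, x:F. ✓
w: successors {w, y}; ◇p there: w:T, y:T. ✓
x: successors {t, u}; ◇p there: t:T, u:T. ✓
y: successors {t, u, w, z}; ◇p there: t:T, u:T, w:T, z:F. ✓
z: successors {v, z}; ◇p there: v:F, z:F. ✗
Satisfying worlds: {t, u, v, w, x, y}.

6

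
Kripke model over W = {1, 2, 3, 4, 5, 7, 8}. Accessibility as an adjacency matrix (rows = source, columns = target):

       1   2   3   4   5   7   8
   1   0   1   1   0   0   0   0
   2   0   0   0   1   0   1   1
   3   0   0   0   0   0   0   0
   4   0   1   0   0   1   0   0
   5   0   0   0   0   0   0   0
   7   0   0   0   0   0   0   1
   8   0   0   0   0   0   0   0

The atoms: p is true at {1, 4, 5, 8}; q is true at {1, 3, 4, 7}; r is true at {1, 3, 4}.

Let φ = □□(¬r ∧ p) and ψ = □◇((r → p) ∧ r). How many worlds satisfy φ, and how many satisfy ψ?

For □□(¬r ∧ p):
1: successors {2, 3}; □(¬r ∧ p) there: 2:F, 3:T. ✗
2: successors {4, 7, 8}; □(¬r ∧ p) there: 4:F, 7:T, 8:T. ✗
3: no successors, so □□(¬r ∧ p) holds vacuously. ✓
4: successors {2, 5}; □(¬r ∧ p) there: 2:F, 5:T. ✗
5: no successors, so □□(¬r ∧ p) holds vacuously. ✓
7: successors {8}; □(¬r ∧ p) there: 8:T. ✓
8: no successors, so □□(¬r ∧ p) holds vacuously. ✓
— 4 worlds.
For □◇((r → p) ∧ r):
1: successors {2, 3}; ◇((r → p) ∧ r) there: 2:T, 3:F. ✗
2: successors {4, 7, 8}; ◇((r → p) ∧ r) there: 4:F, 7:F, 8:F. ✗
3: no successors, so □◇((r → p) ∧ r) holds vacuously. ✓
4: successors {2, 5}; ◇((r → p) ∧ r) there: 2:T, 5:F. ✗
5: no successors, so □◇((r → p) ∧ r) holds vacuously. ✓
7: successors {8}; ◇((r → p) ∧ r) there: 8:F. ✗
8: no successors, so □◇((r → p) ∧ r) holds vacuously. ✓
— 3 worlds.

4 and 3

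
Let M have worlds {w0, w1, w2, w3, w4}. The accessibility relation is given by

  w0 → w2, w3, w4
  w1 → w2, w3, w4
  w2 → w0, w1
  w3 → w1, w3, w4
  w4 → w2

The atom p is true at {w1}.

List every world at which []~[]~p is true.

w0: successors {w2, w3, w4}; ~[]~p there: w2:T, w3:T, w4:F. ✗
w1: successors {w2, w3, w4}; ~[]~p there: w2:T, w3:T, w4:F. ✗
w2: successors {w0, w1}; ~[]~p there: w0:F, w1:F. ✗
w3: successors {w1, w3, w4}; ~[]~p there: w1:F, w3:T, w4:F. ✗
w4: successors {w2}; ~[]~p there: w2:T. ✓

{w4}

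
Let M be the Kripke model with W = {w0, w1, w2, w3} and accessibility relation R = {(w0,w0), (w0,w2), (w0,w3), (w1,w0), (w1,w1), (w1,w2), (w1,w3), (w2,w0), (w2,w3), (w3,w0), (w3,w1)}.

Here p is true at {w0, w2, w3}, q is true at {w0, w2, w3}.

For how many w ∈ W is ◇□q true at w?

w0: successors {w0, w2, w3}; □q there: w0:T, w2:T, w3:F. ✓
w1: successors {w0, w1, w2, w3}; □q there: w0:T, w1:F, w2:T, w3:F. ✓
w2: successors {w0, w3}; □q there: w0:T, w3:F. ✓
w3: successors {w0, w1}; □q there: w0:T, w1:F. ✓
Satisfying worlds: {w0, w1, w2, w3}.

4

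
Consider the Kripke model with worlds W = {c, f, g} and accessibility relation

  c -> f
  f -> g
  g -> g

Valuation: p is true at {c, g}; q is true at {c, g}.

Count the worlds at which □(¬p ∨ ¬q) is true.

1

c: successors {f}; ¬p ∨ ¬q there: f:T. ✓
f: successors {g}; ¬p ∨ ¬q there: g:F. ✗
g: successors {g}; ¬p ∨ ¬q there: g:F. ✗
Satisfying worlds: {c}.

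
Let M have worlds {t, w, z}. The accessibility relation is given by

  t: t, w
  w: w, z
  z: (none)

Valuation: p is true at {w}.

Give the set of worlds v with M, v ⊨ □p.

{z}

t: successors {t, w}; p there: t:F, w:T. ✗
w: successors {w, z}; p there: w:T, z:F. ✗
z: no successors, so □p holds vacuously. ✓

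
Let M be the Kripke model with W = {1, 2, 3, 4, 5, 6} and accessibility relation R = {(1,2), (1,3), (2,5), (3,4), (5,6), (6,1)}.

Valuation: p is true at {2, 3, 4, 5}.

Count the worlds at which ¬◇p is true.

1: ◇p is T. ✗
2: ◇p is T. ✗
3: ◇p is T. ✗
4: ◇p is F. ✓
5: ◇p is F. ✓
6: ◇p is F. ✓
Satisfying worlds: {4, 5, 6}.

3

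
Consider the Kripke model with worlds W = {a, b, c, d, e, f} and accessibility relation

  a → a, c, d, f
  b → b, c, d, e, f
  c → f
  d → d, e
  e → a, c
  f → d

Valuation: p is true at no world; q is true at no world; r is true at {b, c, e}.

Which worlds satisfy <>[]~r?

a: successors {a, c, d, f}; []~r there: a:F, c:T, d:F, f:T. ✓
b: successors {b, c, d, e, f}; []~r there: b:F, c:T, d:F, e:F, f:T. ✓
c: successors {f}; []~r there: f:T. ✓
d: successors {d, e}; []~r there: d:F, e:F. ✗
e: successors {a, c}; []~r there: a:F, c:T. ✓
f: successors {d}; []~r there: d:F. ✗

{a, b, c, e}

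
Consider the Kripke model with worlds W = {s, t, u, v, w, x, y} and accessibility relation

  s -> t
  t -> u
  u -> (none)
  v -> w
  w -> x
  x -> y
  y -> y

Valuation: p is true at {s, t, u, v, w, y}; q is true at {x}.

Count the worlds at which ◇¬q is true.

5

s: successors {t}; ¬q there: t:T. ✓
t: successors {u}; ¬q there: u:T. ✓
u: no successors, so ◇¬q fails. ✗
v: successors {w}; ¬q there: w:T. ✓
w: successors {x}; ¬q there: x:F. ✗
x: successors {y}; ¬q there: y:T. ✓
y: successors {y}; ¬q there: y:T. ✓
Satisfying worlds: {s, t, v, x, y}.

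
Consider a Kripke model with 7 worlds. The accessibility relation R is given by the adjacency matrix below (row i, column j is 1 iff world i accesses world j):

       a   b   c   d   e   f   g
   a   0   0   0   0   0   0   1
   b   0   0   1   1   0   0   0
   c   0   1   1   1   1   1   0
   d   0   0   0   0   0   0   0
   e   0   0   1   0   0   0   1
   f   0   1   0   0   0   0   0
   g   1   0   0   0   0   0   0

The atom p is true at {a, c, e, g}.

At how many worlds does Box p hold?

a: successors {g}; p there: g:T. ✓
b: successors {c, d}; p there: c:T, d:F. ✗
c: successors {b, c, d, e, f}; p there: b:F, c:T, d:F, e:T, f:F. ✗
d: no successors, so Box p holds vacuously. ✓
e: successors {c, g}; p there: c:T, g:T. ✓
f: successors {b}; p there: b:F. ✗
g: successors {a}; p there: a:T. ✓
Satisfying worlds: {a, d, e, g}.

4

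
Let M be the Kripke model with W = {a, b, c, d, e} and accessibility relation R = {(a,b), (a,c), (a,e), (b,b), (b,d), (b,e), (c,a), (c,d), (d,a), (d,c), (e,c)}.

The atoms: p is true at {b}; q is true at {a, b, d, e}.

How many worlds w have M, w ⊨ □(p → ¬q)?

3

a: successors {b, c, e}; p → ¬q there: b:F, c:T, e:T. ✗
b: successors {b, d, e}; p → ¬q there: b:F, d:T, e:T. ✗
c: successors {a, d}; p → ¬q there: a:T, d:T. ✓
d: successors {a, c}; p → ¬q there: a:T, c:T. ✓
e: successors {c}; p → ¬q there: c:T. ✓
Satisfying worlds: {c, d, e}.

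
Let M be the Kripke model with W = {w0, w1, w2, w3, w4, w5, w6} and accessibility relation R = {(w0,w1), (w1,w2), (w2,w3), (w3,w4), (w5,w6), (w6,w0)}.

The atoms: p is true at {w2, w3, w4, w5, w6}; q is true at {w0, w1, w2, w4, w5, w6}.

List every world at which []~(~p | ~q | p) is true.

w0: successors {w1}; ~(~p | ~q | p) there: w1:F. ✗
w1: successors {w2}; ~(~p | ~q | p) there: w2:F. ✗
w2: successors {w3}; ~(~p | ~q | p) there: w3:F. ✗
w3: successors {w4}; ~(~p | ~q | p) there: w4:F. ✗
w4: no successors, so []~(~p | ~q | p) holds vacuously. ✓
w5: successors {w6}; ~(~p | ~q | p) there: w6:F. ✗
w6: successors {w0}; ~(~p | ~q | p) there: w0:F. ✗

{w4}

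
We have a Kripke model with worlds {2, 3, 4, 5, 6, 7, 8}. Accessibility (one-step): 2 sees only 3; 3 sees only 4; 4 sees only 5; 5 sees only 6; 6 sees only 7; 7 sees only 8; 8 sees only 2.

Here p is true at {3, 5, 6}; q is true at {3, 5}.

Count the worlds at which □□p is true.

2: successors {3}; □p there: 3:F. ✗
3: successors {4}; □p there: 4:T. ✓
4: successors {5}; □p there: 5:T. ✓
5: successors {6}; □p there: 6:F. ✗
6: successors {7}; □p there: 7:F. ✗
7: successors {8}; □p there: 8:F. ✗
8: successors {2}; □p there: 2:T. ✓
Satisfying worlds: {3, 4, 8}.

3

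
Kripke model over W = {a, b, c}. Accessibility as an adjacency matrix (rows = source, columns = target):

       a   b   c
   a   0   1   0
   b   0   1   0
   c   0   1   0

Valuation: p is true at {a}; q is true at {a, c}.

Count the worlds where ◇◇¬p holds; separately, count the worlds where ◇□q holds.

For ◇◇¬p:
a: successors {b}; ◇¬p there: b:T. ✓
b: successors {b}; ◇¬p there: b:T. ✓
c: successors {b}; ◇¬p there: b:T. ✓
— 3 worlds.
For ◇□q:
a: successors {b}; □q there: b:F. ✗
b: successors {b}; □q there: b:F. ✗
c: successors {b}; □q there: b:F. ✗
— 0 worlds.

3 and 0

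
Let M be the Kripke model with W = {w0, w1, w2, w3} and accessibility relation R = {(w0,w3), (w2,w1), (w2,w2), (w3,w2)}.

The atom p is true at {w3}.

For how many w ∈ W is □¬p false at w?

w0: successors {w3}; ¬p there: w3:F. ✗
w1: no successors, so □¬p holds vacuously. ✓
w2: successors {w1, w2}; ¬p there: w1:T, w2:T. ✓
w3: successors {w2}; ¬p there: w2:T. ✓
Satisfying worlds: {w1, w2, w3}.
So □¬p fails at the other 1 world.

1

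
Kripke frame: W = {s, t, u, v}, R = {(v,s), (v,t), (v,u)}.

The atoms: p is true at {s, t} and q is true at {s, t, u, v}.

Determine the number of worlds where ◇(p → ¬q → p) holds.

s: no successors, so ◇(p → ¬q → p) fails. ✗
t: no successors, so ◇(p → ¬q → p) fails. ✗
u: no successors, so ◇(p → ¬q → p) fails. ✗
v: successors {s, t, u}; p → ¬q → p there: s:T, t:T, u:T. ✓
Satisfying worlds: {v}.

1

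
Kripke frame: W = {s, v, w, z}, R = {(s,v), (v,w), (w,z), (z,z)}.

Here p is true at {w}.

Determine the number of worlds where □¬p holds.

s: successors {v}; ¬p there: v:T. ✓
v: successors {w}; ¬p there: w:F. ✗
w: successors {z}; ¬p there: z:T. ✓
z: successors {z}; ¬p there: z:T. ✓
Satisfying worlds: {s, w, z}.

3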